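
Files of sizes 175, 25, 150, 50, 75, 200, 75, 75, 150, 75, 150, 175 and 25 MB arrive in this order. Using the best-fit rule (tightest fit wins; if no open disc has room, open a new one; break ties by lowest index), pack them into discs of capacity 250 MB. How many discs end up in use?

  175 → disc 1 (new)  [load 175/250]
  25 → disc 1  [load 200/250]
  150 → disc 2 (new)  [load 150/250]
  50 → disc 1  [load 250/250]
  75 → disc 2  [load 225/250]
  200 → disc 3 (new)  [load 200/250]
  75 → disc 4 (new)  [load 75/250]
  75 → disc 4  [load 150/250]
  150 → disc 5 (new)  [load 150/250]
  75 → disc 4  [load 225/250]
  150 → disc 6 (new)  [load 150/250]
  175 → disc 7 (new)  [load 175/250]
  25 → disc 2  [load 250/250]
7 discs opened.

7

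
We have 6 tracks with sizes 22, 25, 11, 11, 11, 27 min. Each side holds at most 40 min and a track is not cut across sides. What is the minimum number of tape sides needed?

3

Total = 27 + 25 + 22 + 11 + 11 + 11 = 107 min.
Lower bound: ⌈107/40⌉ = 3 tape sides.
A packing using 3 tape sides:
  side 1: 27 + 11 = 38
  side 2: 25 + 11 = 36
  side 3: 22 + 11 = 33
This matches the lower bound, so 3 is optimal.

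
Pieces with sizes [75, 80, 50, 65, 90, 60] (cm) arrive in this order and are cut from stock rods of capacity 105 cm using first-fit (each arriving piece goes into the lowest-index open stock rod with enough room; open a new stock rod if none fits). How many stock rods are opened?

6

  75 → stock rod 1 (new)  [load 75/105]
  80 → stock rod 2 (new)  [load 80/105]
  50 → stock rod 3 (new)  [load 50/105]
  65 → stock rod 4 (new)  [load 65/105]
  90 → stock rod 5 (new)  [load 90/105]
  60 → stock rod 6 (new)  [load 60/105]
6 stock rods opened.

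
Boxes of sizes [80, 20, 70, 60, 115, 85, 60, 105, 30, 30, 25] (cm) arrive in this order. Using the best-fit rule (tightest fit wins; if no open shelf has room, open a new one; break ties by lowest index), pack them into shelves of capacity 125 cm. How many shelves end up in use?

  80 → shelf 1 (new)  [load 80/125]
  20 → shelf 1  [load 100/125]
  70 → shelf 2 (new)  [load 70/125]
  60 → shelf 3 (new)  [load 60/125]
  115 → shelf 4 (new)  [load 115/125]
  85 → shelf 5 (new)  [load 85/125]
  60 → shelf 3  [load 120/125]
  105 → shelf 6 (new)  [load 105/125]
  30 → shelf 5  [load 115/125]
  30 → shelf 2  [load 100/125]
  25 → shelf 1  [load 125/125]
6 shelves opened.

6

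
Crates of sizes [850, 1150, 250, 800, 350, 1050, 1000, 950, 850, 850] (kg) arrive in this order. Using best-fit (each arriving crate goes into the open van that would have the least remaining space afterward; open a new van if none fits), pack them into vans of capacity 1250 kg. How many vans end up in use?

8

  850 → van 1 (new)  [load 850/1250]
  1150 → van 2 (new)  [load 1150/1250]
  250 → van 1  [load 1100/1250]
  800 → van 3 (new)  [load 800/1250]
  350 → van 3  [load 1150/1250]
  1050 → van 4 (new)  [load 1050/1250]
  1000 → van 5 (new)  [load 1000/1250]
  950 → van 6 (new)  [load 950/1250]
  850 → van 7 (new)  [load 850/1250]
  850 → van 8 (new)  [load 850/1250]
8 vans opened.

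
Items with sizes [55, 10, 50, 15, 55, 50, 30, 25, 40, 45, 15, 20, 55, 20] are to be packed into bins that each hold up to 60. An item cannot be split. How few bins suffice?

9

Total = 55 + 55 + 55 + 50 + 50 + 45 + 40 + 30 + 25 + 20 + 20 + 15 + 15 + 10 = 485.
Lower bound: ⌈485/60⌉ = 9 bins.
A packing using 9 bins:
  bin 1: 55 = 55
  bin 2: 55 = 55
  bin 3: 55 = 55
  bin 4: 50 + 10 = 60
  bin 5: 50 = 50
  bin 6: 45 + 15 = 60
  bin 7: 40 + 20 = 60
  bin 8: 30 + 25 = 55
  bin 9: 20 + 15 = 35
This matches the lower bound, so 9 is optimal.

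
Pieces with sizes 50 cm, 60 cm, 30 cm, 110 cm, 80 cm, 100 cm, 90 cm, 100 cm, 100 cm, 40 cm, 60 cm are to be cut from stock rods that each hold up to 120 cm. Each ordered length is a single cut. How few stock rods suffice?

8

Total = 110 + 100 + 100 + 100 + 90 + 80 + 60 + 60 + 50 + 40 + 30 = 820 cm.
Lower bound: ⌈820/120⌉ = 7 stock rods.
A packing using 8 stock rods:
  stock rod 1: 110 = 110
  stock rod 2: 100 = 100
  stock rod 3: 100 = 100
  stock rod 4: 100 = 100
  stock rod 5: 90 + 30 = 120
  stock rod 6: 80 + 40 = 120
  stock rod 7: 60 + 60 = 120
  stock rod 8: 50 = 50
No arrangement into 7 stock rods stays within capacity, so 8 is optimal.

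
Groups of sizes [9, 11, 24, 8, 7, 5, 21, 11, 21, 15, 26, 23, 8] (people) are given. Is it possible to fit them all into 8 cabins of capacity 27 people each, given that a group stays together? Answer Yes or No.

Yes

A valid assignment using 8 cabins:
  cabin 1: 26 = 26
  cabin 2: 24 = 24
  cabin 3: 23 = 23
  cabin 4: 21 + 5 = 26
  cabin 5: 21 = 21
  cabin 6: 15 + 11 = 26
  cabin 7: 11 + 9 + 7 = 27
  cabin 8: 8 + 8 = 16
Every load is within 27 people, so 8 cabins suffice.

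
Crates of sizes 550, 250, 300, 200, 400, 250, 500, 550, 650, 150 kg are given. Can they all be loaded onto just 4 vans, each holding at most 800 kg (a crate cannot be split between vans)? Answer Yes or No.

No

Total = 3800 kg; ⌈3800/800⌉ = 5.
At least 5 vans are required, but only 4 are allowed.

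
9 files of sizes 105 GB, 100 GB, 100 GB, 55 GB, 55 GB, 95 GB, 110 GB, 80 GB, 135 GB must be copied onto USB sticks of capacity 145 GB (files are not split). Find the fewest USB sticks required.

8

Total = 135 + 110 + 105 + 100 + 100 + 95 + 80 + 55 + 55 = 835 GB.
Lower bound: ⌈835/145⌉ = 6 USB sticks.
Also, 7 files each exceed 145/2 GB, and no two of those can share a USB stick, so at least 7 USB sticks are needed.
A packing using 8 USB sticks:
  USB stick 1: 135 = 135
  USB stick 2: 110 = 110
  USB stick 3: 105 = 105
  USB stick 4: 100 = 100
  USB stick 5: 100 = 100
  USB stick 6: 95 = 95
  USB stick 7: 80 + 55 = 135
  USB stick 8: 55 = 55
No arrangement into 7 USB sticks stays within capacity, so 8 is optimal.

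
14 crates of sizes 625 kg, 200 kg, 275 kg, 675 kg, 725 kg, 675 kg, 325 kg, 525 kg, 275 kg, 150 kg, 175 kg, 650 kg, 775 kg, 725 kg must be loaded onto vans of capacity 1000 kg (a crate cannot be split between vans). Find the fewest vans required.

Total = 775 + 725 + 725 + 675 + 675 + 650 + 625 + 525 + 325 + 275 + 275 + 200 + 175 + 150 = 6775 kg.
Lower bound: ⌈6775/1000⌉ = 7 vans.
Also, 8 crates each exceed 500 kg, and no two of those can share a van, so at least 8 vans are needed.
A packing using 8 vans:
  van 1: 775 + 200 = 975
  van 2: 725 + 275 = 1000
  van 3: 725 + 275 = 1000
  van 4: 675 + 325 = 1000
  van 5: 675 + 175 + 150 = 1000
  van 6: 650 = 650
  van 7: 625 = 625
  van 8: 525 = 525
This matches the lower bound, so 8 is optimal.

8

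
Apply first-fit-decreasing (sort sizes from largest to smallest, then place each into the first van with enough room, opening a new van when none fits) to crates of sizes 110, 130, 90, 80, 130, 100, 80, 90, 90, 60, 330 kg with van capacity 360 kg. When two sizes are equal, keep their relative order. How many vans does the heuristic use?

4

Sorted descending: 330, 130, 130, 110, 100, 90, 90, 90, 80, 80, 60.
  330 → van 1 (new)  [load 330/360]
  130 → van 2 (new)  [load 130/360]
  130 → van 2  [load 260/360]
  110 → van 3 (new)  [load 110/360]
  100 → van 2  [load 360/360]
  90 → van 3  [load 200/360]
  90 → van 3  [load 290/360]
  90 → van 4 (new)  [load 90/360]
  80 → van 4  [load 170/360]
  80 → van 4  [load 250/360]
  60 → van 3  [load 350/360]
4 vans opened.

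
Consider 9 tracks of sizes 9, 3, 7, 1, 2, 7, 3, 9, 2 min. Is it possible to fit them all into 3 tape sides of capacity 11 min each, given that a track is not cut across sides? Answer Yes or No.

No

Total = 43 min; ⌈43/11⌉ = 4.
At least 4 tape sides are required, but only 3 are allowed.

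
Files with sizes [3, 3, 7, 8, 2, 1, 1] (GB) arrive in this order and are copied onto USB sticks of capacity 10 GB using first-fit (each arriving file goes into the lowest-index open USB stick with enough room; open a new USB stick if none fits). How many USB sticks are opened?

  3 → USB stick 1 (new)  [load 3/10]
  3 → USB stick 1  [load 6/10]
  7 → USB stick 2 (new)  [load 7/10]
  8 → USB stick 3 (new)  [load 8/10]
  2 → USB stick 1  [load 8/10]
  1 → USB stick 1  [load 9/10]
  1 → USB stick 1  [load 10/10]
3 USB sticks opened.

3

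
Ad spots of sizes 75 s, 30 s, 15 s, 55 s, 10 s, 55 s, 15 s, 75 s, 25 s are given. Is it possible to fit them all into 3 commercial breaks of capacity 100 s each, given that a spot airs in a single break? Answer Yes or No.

No

Total = 355 s; ⌈355/100⌉ = 4.
At least 4 commercial breaks are required, but only 3 are allowed.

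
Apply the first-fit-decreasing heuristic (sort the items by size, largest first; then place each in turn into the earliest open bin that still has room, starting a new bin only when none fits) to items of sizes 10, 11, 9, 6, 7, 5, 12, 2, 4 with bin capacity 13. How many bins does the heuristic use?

6

Sorted descending: 12, 11, 10, 9, 7, 6, 5, 4, 2.
  12 → bin 1 (new)  [load 12/13]
  11 → bin 2 (new)  [load 11/13]
  10 → bin 3 (new)  [load 10/13]
  9 → bin 4 (new)  [load 9/13]
  7 → bin 5 (new)  [load 7/13]
  6 → bin 5  [load 13/13]
  5 → bin 6 (new)  [load 5/13]
  4 → bin 4  [load 13/13]
  2 → bin 2  [load 13/13]
6 bins opened.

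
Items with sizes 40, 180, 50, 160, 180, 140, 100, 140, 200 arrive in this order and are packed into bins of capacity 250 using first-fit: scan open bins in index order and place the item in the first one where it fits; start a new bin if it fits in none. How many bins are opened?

6

  40 → bin 1 (new)  [load 40/250]
  180 → bin 1  [load 220/250]
  50 → bin 2 (new)  [load 50/250]
  160 → bin 2  [load 210/250]
  180 → bin 3 (new)  [load 180/250]
  140 → bin 4 (new)  [load 140/250]
  100 → bin 4  [load 240/250]
  140 → bin 5 (new)  [load 140/250]
  200 → bin 6 (new)  [load 200/250]
6 bins opened.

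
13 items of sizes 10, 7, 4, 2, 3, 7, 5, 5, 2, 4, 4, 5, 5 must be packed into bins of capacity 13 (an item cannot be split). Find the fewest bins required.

Total = 10 + 7 + 7 + 5 + 5 + 5 + 5 + 4 + 4 + 4 + 3 + 2 + 2 = 63.
Lower bound: ⌈63/13⌉ = 5 bins.
A packing using 5 bins:
  bin 1: 10 + 3 = 13
  bin 2: 7 + 5 = 12
  bin 3: 7 + 5 = 12
  bin 4: 5 + 4 + 4 = 13
  bin 5: 5 + 4 + 2 + 2 = 13
This matches the lower bound, so 5 is optimal.

5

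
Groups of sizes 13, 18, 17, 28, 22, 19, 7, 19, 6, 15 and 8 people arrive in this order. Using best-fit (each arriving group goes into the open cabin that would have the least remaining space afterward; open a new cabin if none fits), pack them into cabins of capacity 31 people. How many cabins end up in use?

  13 → cabin 1 (new)  [load 13/31]
  18 → cabin 1  [load 31/31]
  17 → cabin 2 (new)  [load 17/31]
  28 → cabin 3 (new)  [load 28/31]
  22 → cabin 4 (new)  [load 22/31]
  19 → cabin 5 (new)  [load 19/31]
  7 → cabin 4  [load 29/31]
  19 → cabin 6 (new)  [load 19/31]
  6 → cabin 5  [load 25/31]
  15 → cabin 7 (new)  [load 15/31]
  8 → cabin 6  [load 27/31]
7 cabins opened.

7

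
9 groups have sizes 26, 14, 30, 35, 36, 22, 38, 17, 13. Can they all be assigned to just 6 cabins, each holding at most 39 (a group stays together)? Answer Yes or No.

Total = 231; ⌈231/39⌉ = 6.
The bound of 6 does not rule out 6, but exhaustive search shows no assignment into 6 cabins of capacity 39 exists — the minimum is 7.

No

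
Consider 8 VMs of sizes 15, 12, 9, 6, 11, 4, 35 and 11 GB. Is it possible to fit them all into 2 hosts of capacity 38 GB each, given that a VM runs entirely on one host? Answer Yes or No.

Total = 103 GB; ⌈103/38⌉ = 3.
At least 3 hosts are required, but only 2 are allowed.

No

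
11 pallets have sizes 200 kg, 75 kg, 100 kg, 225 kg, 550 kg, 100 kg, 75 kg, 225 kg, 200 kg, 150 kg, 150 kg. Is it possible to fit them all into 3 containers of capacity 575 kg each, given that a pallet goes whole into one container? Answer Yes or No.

No

Total = 2050 kg; ⌈2050/575⌉ = 4.
At least 4 containers are required, but only 3 are allowed.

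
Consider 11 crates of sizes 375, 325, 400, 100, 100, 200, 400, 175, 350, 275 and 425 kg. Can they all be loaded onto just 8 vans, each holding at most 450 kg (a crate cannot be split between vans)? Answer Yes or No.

A valid assignment using 8 vans:
  van 1: 425 = 425
  van 2: 400 = 400
  van 3: 400 = 400
  van 4: 375 = 375
  van 5: 350 + 100 = 450
  van 6: 325 + 100 = 425
  van 7: 275 + 175 = 450
  van 8: 200 = 200
Every load is within 450 kg, so 8 vans suffice.

Yes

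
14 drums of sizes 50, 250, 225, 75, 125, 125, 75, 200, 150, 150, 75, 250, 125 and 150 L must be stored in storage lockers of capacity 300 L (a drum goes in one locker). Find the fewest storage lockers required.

8

Total = 250 + 250 + 225 + 200 + 150 + 150 + 150 + 125 + 125 + 125 + 75 + 75 + 75 + 50 = 2025 L.
Lower bound: ⌈2025/300⌉ = 7 storage lockers.
A packing using 8 storage lockers:
  locker 1: 250 + 50 = 300
  locker 2: 250 = 250
  locker 3: 225 + 75 = 300
  locker 4: 200 + 75 = 275
  locker 5: 150 + 150 = 300
  locker 6: 150 + 125 = 275
  locker 7: 125 + 125 = 250
  locker 8: 75 = 75
No arrangement into 7 storage lockers stays within capacity, so 8 is optimal.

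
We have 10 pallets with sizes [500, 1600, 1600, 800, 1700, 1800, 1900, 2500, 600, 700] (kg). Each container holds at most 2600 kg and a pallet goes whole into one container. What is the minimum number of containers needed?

6

Total = 2500 + 1900 + 1800 + 1700 + 1600 + 1600 + 800 + 700 + 600 + 500 = 13700 kg.
Lower bound: ⌈13700/2600⌉ = 6 containers.
A packing using 6 containers:
  container 1: 2500 = 2500
  container 2: 1900 + 700 = 2600
  container 3: 1800 + 800 = 2600
  container 4: 1700 + 600 = 2300
  container 5: 1600 + 500 = 2100
  container 6: 1600 = 1600
This matches the lower bound, so 6 is optimal.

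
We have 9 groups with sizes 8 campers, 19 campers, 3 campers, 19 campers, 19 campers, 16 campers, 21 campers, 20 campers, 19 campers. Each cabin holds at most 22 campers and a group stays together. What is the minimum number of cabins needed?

Total = 21 + 20 + 19 + 19 + 19 + 19 + 16 + 8 + 3 = 144 campers.
Lower bound: ⌈144/22⌉ = 7 cabins.
A packing using 8 cabins:
  cabin 1: 21 = 21
  cabin 2: 20 = 20
  cabin 3: 19 + 3 = 22
  cabin 4: 19 = 19
  cabin 5: 19 = 19
  cabin 6: 19 = 19
  cabin 7: 16 = 16
  cabin 8: 8 = 8
No arrangement into 7 cabins stays within capacity, so 8 is optimal.

8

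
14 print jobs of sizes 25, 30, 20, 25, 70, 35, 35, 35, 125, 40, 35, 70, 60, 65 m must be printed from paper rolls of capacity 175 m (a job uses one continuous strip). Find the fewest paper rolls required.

4

Total = 125 + 70 + 70 + 65 + 60 + 40 + 35 + 35 + 35 + 35 + 30 + 25 + 25 + 20 = 670 m.
Lower bound: ⌈670/175⌉ = 4 paper rolls.
A packing using 4 paper rolls:
  roll 1: 125 + 40 = 165
  roll 2: 70 + 70 + 35 = 175
  roll 3: 65 + 60 + 35 = 160
  roll 4: 35 + 35 + 30 + 25 + 25 + 20 = 170
This matches the lower bound, so 4 is optimal.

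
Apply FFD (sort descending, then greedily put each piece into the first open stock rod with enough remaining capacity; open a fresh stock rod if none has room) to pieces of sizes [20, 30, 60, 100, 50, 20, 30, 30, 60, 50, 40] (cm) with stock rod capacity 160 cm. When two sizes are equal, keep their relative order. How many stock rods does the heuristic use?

Sorted descending: 100, 60, 60, 50, 50, 40, 30, 30, 30, 20, 20.
  100 → stock rod 1 (new)  [load 100/160]
  60 → stock rod 1  [load 160/160]
  60 → stock rod 2 (new)  [load 60/160]
  50 → stock rod 2  [load 110/160]
  50 → stock rod 2  [load 160/160]
  40 → stock rod 3 (new)  [load 40/160]
  30 → stock rod 3  [load 70/160]
  30 → stock rod 3  [load 100/160]
  30 → stock rod 3  [load 130/160]
  20 → stock rod 3  [load 150/160]
  20 → stock rod 4 (new)  [load 20/160]
4 stock rods opened.

4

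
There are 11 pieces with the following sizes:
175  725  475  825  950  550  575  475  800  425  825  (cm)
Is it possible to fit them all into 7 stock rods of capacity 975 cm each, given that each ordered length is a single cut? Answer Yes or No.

No

Total = 6800 cm; ⌈6800/975⌉ = 7.
The bound of 7 does not rule out 7, but exhaustive search shows no assignment into 7 stock rods of capacity 975 cm exists — the minimum is 8.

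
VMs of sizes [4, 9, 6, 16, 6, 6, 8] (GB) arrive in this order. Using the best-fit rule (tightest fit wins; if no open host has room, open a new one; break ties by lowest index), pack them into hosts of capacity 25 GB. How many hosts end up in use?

3

  4 → host 1 (new)  [load 4/25]
  9 → host 1  [load 13/25]
  6 → host 1  [load 19/25]
  16 → host 2 (new)  [load 16/25]
  6 → host 1  [load 25/25]
  6 → host 2  [load 22/25]
  8 → host 3 (new)  [load 8/25]
3 hosts opened.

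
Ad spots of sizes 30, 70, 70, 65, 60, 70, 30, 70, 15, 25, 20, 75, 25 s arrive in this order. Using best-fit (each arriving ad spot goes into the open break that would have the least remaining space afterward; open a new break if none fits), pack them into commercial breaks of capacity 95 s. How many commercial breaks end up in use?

  30 → break 1 (new)  [load 30/95]
  70 → break 2 (new)  [load 70/95]
  70 → break 3 (new)  [load 70/95]
  65 → break 1  [load 95/95]
  60 → break 4 (new)  [load 60/95]
  70 → break 5 (new)  [load 70/95]
  30 → break 4  [load 90/95]
  70 → break 6 (new)  [load 70/95]
  15 → break 2  [load 85/95]
  25 → break 3  [load 95/95]
  20 → break 5  [load 90/95]
  75 → break 7 (new)  [load 75/95]
  25 → break 6  [load 95/95]
7 commercial breaks opened.

7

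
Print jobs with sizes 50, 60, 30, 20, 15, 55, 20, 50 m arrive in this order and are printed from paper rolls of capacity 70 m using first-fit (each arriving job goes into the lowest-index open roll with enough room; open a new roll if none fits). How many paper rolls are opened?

5

  50 → roll 1 (new)  [load 50/70]
  60 → roll 2 (new)  [load 60/70]
  30 → roll 3 (new)  [load 30/70]
  20 → roll 1  [load 70/70]
  15 → roll 3  [load 45/70]
  55 → roll 4 (new)  [load 55/70]
  20 → roll 3  [load 65/70]
  50 → roll 5 (new)  [load 50/70]
5 paper rolls opened.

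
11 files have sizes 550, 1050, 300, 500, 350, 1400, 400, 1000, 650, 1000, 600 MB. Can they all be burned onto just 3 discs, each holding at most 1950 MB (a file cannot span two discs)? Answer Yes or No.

No

Total = 7800 MB; ⌈7800/1950⌉ = 4.
At least 4 discs are required, but only 3 are allowed.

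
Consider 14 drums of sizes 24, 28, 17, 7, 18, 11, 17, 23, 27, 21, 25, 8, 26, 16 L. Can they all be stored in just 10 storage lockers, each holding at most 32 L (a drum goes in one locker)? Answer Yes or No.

No

Total = 268 L; ⌈268/32⌉ = 9.
10 drums each exceed half the capacity and cannot share a locker, forcing at least 10 storage lockers.
The bound of 10 does not rule out 10, but exhaustive search shows no assignment into 10 storage lockers of capacity 32 L exists — the minimum is 11.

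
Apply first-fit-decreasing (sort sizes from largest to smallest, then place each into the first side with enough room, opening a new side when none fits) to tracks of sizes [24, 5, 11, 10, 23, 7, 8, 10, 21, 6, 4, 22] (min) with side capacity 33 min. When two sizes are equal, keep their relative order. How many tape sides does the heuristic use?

Sorted descending: 24, 23, 22, 21, 11, 10, 10, 8, 7, 6, 5, 4.
  24 → side 1 (new)  [load 24/33]
  23 → side 2 (new)  [load 23/33]
  22 → side 3 (new)  [load 22/33]
  21 → side 4 (new)  [load 21/33]
  11 → side 3  [load 33/33]
  10 → side 2  [load 33/33]
  10 → side 4  [load 31/33]
  8 → side 1  [load 32/33]
  7 → side 5 (new)  [load 7/33]
  6 → side 5  [load 13/33]
  5 → side 5  [load 18/33]
  4 → side 5  [load 22/33]
5 tape sides opened.

5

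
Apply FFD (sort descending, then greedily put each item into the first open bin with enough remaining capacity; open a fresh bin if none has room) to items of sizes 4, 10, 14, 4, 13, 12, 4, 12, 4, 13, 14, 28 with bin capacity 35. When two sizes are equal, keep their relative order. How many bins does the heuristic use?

4

Sorted descending: 28, 14, 14, 13, 13, 12, 12, 10, 4, 4, 4, 4.
  28 → bin 1 (new)  [load 28/35]
  14 → bin 2 (new)  [load 14/35]
  14 → bin 2  [load 28/35]
  13 → bin 3 (new)  [load 13/35]
  13 → bin 3  [load 26/35]
  12 → bin 4 (new)  [load 12/35]
  12 → bin 4  [load 24/35]
  10 → bin 4  [load 34/35]
  4 → bin 1  [load 32/35]
  4 → bin 2  [load 32/35]
  4 → bin 3  [load 30/35]
  4 → bin 3  [load 34/35]
4 bins opened.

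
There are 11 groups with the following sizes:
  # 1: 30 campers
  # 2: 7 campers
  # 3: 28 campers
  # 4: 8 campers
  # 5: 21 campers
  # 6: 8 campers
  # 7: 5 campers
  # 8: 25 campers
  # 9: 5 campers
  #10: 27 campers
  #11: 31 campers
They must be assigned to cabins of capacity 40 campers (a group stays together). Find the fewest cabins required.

Total = 31 + 30 + 28 + 27 + 25 + 21 + 8 + 8 + 7 + 5 + 5 = 195 campers.
Lower bound: ⌈195/40⌉ = 5 cabins.
Also, 6 groups each exceed 20 campers, and no two of those can share a cabin, so at least 6 cabins are needed.
A packing using 6 cabins:
  cabin 1: 31 + 8 = 39
  cabin 2: 30 + 8 = 38
  cabin 3: 28 + 7 + 5 = 40
  cabin 4: 27 + 5 = 32
  cabin 5: 25 = 25
  cabin 6: 21 = 21
This matches the lower bound, so 6 is optimal.

6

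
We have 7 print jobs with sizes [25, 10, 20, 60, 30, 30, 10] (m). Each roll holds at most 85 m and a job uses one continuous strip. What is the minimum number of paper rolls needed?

Total = 60 + 30 + 30 + 25 + 20 + 10 + 10 = 185 m.
Lower bound: ⌈185/85⌉ = 3 paper rolls.
A packing using 3 paper rolls:
  roll 1: 60 + 25 = 85
  roll 2: 30 + 30 + 20 = 80
  roll 3: 10 + 10 = 20
This matches the lower bound, so 3 is optimal.

3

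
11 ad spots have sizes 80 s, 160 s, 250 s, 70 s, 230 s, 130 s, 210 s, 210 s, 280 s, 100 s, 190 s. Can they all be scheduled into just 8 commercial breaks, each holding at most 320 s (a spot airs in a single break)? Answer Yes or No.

A valid assignment using 7 commercial breaks:
  break 1: 280 = 280
  break 2: 250 + 70 = 320
  break 3: 230 + 80 = 310
  break 4: 210 + 100 = 310
  break 5: 210 = 210
  break 6: 190 + 130 = 320
  break 7: 160 = 160
That uses only 7 ≤ 8, so 8 commercial breaks are enough.

Yes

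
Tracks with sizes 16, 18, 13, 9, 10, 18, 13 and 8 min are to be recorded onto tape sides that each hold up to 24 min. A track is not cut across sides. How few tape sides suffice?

Total = 18 + 18 + 16 + 13 + 13 + 10 + 9 + 8 = 105 min.
Lower bound: ⌈105/24⌉ = 5 tape sides.
A packing using 5 tape sides:
  side 1: 18 = 18
  side 2: 18 = 18
  side 3: 16 + 8 = 24
  side 4: 13 + 10 = 23
  side 5: 13 + 9 = 22
This matches the lower bound, so 5 is optimal.

5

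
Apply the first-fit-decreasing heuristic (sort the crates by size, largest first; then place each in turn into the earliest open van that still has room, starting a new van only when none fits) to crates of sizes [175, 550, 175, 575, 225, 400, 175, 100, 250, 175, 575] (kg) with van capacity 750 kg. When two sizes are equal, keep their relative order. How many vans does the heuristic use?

5

Sorted descending: 575, 575, 550, 400, 250, 225, 175, 175, 175, 175, 100.
  575 → van 1 (new)  [load 575/750]
  575 → van 2 (new)  [load 575/750]
  550 → van 3 (new)  [load 550/750]
  400 → van 4 (new)  [load 400/750]
  250 → van 4  [load 650/750]
  225 → van 5 (new)  [load 225/750]
  175 → van 1  [load 750/750]
  175 → van 2  [load 750/750]
  175 → van 3  [load 725/750]
  175 → van 5  [load 400/750]
  100 → van 4  [load 750/750]
5 vans opened.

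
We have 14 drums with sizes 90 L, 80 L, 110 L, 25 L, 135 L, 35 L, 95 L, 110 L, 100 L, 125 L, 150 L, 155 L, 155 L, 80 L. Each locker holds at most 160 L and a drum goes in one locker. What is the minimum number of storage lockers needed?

Total = 155 + 155 + 150 + 135 + 125 + 110 + 110 + 100 + 95 + 90 + 80 + 80 + 35 + 25 = 1445 L.
Lower bound: ⌈1445/160⌉ = 10 storage lockers.
A packing using 11 storage lockers:
  locker 1: 155 = 155
  locker 2: 155 = 155
  locker 3: 150 = 150
  locker 4: 135 + 25 = 160
  locker 5: 125 + 35 = 160
  locker 6: 110 = 110
  locker 7: 110 = 110
  locker 8: 100 = 100
  locker 9: 95 = 95
  locker 10: 90 = 90
  locker 11: 80 + 80 = 160
No arrangement into 10 storage lockers stays within capacity, so 11 is optimal.

11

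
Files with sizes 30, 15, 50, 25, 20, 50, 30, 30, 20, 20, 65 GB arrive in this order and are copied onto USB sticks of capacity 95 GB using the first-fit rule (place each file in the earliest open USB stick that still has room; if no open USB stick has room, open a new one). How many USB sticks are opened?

  30 → USB stick 1 (new)  [load 30/95]
  15 → USB stick 1  [load 45/95]
  50 → USB stick 1  [load 95/95]
  25 → USB stick 2 (new)  [load 25/95]
  20 → USB stick 2  [load 45/95]
  50 → USB stick 2  [load 95/95]
  30 → USB stick 3 (new)  [load 30/95]
  30 → USB stick 3  [load 60/95]
  20 → USB stick 3  [load 80/95]
  20 → USB stick 4 (new)  [load 20/95]
  65 → USB stick 4  [load 85/95]
4 USB sticks opened.

4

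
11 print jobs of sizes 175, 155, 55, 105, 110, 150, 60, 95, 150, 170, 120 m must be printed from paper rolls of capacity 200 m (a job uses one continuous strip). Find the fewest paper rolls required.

8

Total = 175 + 170 + 155 + 150 + 150 + 120 + 110 + 105 + 95 + 60 + 55 = 1345 m.
Lower bound: ⌈1345/200⌉ = 7 paper rolls.
Also, 8 print jobs each exceed 100 m, and no two of those can share a roll, so at least 8 paper rolls are needed.
A packing using 8 paper rolls:
  roll 1: 175 = 175
  roll 2: 170 = 170
  roll 3: 155 = 155
  roll 4: 150 = 150
  roll 5: 150 = 150
  roll 6: 120 + 60 = 180
  roll 7: 110 + 55 = 165
  roll 8: 105 + 95 = 200
This matches the lower bound, so 8 is optimal.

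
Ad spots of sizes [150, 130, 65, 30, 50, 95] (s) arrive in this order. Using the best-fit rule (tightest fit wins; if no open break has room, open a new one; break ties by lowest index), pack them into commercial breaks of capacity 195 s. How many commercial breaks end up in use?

  150 → break 1 (new)  [load 150/195]
  130 → break 2 (new)  [load 130/195]
  65 → break 2  [load 195/195]
  30 → break 1  [load 180/195]
  50 → break 3 (new)  [load 50/195]
  95 → break 3  [load 145/195]
3 commercial breaks opened.

3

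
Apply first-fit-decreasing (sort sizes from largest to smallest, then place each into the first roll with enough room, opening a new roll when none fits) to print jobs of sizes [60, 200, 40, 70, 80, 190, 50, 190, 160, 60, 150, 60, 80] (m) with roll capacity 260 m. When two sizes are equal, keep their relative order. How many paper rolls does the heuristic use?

Sorted descending: 200, 190, 190, 160, 150, 80, 80, 70, 60, 60, 60, 50, 40.
  200 → roll 1 (new)  [load 200/260]
  190 → roll 2 (new)  [load 190/260]
  190 → roll 3 (new)  [load 190/260]
  160 → roll 4 (new)  [load 160/260]
  150 → roll 5 (new)  [load 150/260]
  80 → roll 4  [load 240/260]
  80 → roll 5  [load 230/260]
  70 → roll 2  [load 260/260]
  60 → roll 1  [load 260/260]
  60 → roll 3  [load 250/260]
  60 → roll 6 (new)  [load 60/260]
  50 → roll 6  [load 110/260]
  40 → roll 6  [load 150/260]
6 paper rolls opened.

6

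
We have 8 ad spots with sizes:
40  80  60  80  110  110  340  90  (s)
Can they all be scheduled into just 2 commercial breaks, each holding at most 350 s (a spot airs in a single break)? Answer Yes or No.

Total = 910 s; ⌈910/350⌉ = 3.
At least 3 commercial breaks are required, but only 2 are allowed.

No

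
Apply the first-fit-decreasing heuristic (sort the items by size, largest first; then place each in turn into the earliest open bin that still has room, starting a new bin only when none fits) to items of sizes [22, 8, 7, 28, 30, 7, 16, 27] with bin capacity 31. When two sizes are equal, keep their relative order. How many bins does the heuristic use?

Sorted descending: 30, 28, 27, 22, 16, 8, 7, 7.
  30 → bin 1 (new)  [load 30/31]
  28 → bin 2 (new)  [load 28/31]
  27 → bin 3 (new)  [load 27/31]
  22 → bin 4 (new)  [load 22/31]
  16 → bin 5 (new)  [load 16/31]
  8 → bin 4  [load 30/31]
  7 → bin 5  [load 23/31]
  7 → bin 5  [load 30/31]
5 bins opened.

5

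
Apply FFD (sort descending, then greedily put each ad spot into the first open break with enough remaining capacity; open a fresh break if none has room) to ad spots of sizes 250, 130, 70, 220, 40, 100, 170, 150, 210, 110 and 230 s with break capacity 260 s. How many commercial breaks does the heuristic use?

7

Sorted descending: 250, 230, 220, 210, 170, 150, 130, 110, 100, 70, 40.
  250 → break 1 (new)  [load 250/260]
  230 → break 2 (new)  [load 230/260]
  220 → break 3 (new)  [load 220/260]
  210 → break 4 (new)  [load 210/260]
  170 → break 5 (new)  [load 170/260]
  150 → break 6 (new)  [load 150/260]
  130 → break 7 (new)  [load 130/260]
  110 → break 6  [load 260/260]
  100 → break 7  [load 230/260]
  70 → break 5  [load 240/260]
  40 → break 3  [load 260/260]
7 commercial breaks opened.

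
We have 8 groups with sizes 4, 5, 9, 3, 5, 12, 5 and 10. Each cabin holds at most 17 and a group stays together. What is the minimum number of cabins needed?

Total = 12 + 10 + 9 + 5 + 5 + 5 + 4 + 3 = 53.
Lower bound: ⌈53/17⌉ = 4 cabins.
A packing using 4 cabins:
  cabin 1: 12 + 5 = 17
  cabin 2: 10 + 5 = 15
  cabin 3: 9 + 5 + 3 = 17
  cabin 4: 4 = 4
This matches the lower bound, so 4 is optimal.

4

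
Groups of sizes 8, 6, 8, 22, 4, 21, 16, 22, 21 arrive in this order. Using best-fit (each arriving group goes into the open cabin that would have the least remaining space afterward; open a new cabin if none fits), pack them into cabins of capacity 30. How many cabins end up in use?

  8 → cabin 1 (new)  [load 8/30]
  6 → cabin 1  [load 14/30]
  8 → cabin 1  [load 22/30]
  22 → cabin 2 (new)  [load 22/30]
  4 → cabin 1  [load 26/30]
  21 → cabin 3 (new)  [load 21/30]
  16 → cabin 4 (new)  [load 16/30]
  22 → cabin 5 (new)  [load 22/30]
  21 → cabin 6 (new)  [load 21/30]
6 cabins opened.

6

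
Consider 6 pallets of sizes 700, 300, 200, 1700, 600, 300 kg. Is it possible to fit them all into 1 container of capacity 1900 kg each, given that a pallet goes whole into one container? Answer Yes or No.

No

Total = 3800 kg; ⌈3800/1900⌉ = 2.
At least 2 containers are required, but only 1 is allowed.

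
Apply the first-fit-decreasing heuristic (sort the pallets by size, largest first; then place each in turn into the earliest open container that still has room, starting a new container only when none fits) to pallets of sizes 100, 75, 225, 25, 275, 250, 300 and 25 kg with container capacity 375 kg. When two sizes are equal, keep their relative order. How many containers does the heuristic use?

Sorted descending: 300, 275, 250, 225, 100, 75, 25, 25.
  300 → container 1 (new)  [load 300/375]
  275 → container 2 (new)  [load 275/375]
  250 → container 3 (new)  [load 250/375]
  225 → container 4 (new)  [load 225/375]
  100 → container 2  [load 375/375]
  75 → container 1  [load 375/375]
  25 → container 3  [load 275/375]
  25 → container 3  [load 300/375]
4 containers opened.

4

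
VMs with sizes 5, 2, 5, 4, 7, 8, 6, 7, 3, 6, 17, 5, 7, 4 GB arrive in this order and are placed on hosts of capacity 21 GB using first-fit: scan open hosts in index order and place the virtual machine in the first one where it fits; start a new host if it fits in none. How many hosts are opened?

  5 → host 1 (new)  [load 5/21]
  2 → host 1  [load 7/21]
  5 → host 1  [load 12/21]
  4 → host 1  [load 16/21]
  7 → host 2 (new)  [load 7/21]
  8 → host 2  [load 15/21]
  6 → host 2  [load 21/21]
  7 → host 3 (new)  [load 7/21]
  3 → host 1  [load 19/21]
  6 → host 3  [load 13/21]
  17 → host 4 (new)  [load 17/21]
  5 → host 3  [load 18/21]
  7 → host 5 (new)  [load 7/21]
  4 → host 4  [load 21/21]
5 hosts opened.

5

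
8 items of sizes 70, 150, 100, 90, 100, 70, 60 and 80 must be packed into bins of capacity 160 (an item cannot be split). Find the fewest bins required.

5

Total = 150 + 100 + 100 + 90 + 80 + 70 + 70 + 60 = 720.
Lower bound: ⌈720/160⌉ = 5 bins.
A packing using 5 bins:
  bin 1: 150 = 150
  bin 2: 100 + 60 = 160
  bin 3: 100 = 100
  bin 4: 90 + 70 = 160
  bin 5: 80 + 70 = 150
This matches the lower bound, so 5 is optimal.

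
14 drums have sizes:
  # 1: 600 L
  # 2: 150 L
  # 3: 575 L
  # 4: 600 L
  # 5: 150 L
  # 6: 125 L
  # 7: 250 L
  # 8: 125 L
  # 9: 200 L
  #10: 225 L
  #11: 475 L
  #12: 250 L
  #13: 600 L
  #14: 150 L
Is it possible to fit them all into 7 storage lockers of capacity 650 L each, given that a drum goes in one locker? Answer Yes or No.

Total = 4475 L; ⌈4475/650⌉ = 7.
The bound of 7 does not rule out 7, but exhaustive search shows no assignment into 7 storage lockers of capacity 650 L exists — the minimum is 8.

No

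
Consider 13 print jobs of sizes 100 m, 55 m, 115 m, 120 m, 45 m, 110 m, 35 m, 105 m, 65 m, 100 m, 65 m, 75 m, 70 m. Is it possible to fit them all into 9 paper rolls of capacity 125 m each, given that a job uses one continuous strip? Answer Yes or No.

No

Total = 1060 m; ⌈1060/125⌉ = 9.
10 print jobs each exceed half the capacity and cannot share a roll, forcing at least 10 paper rolls.
At least 10 paper rolls are required, but only 9 are allowed.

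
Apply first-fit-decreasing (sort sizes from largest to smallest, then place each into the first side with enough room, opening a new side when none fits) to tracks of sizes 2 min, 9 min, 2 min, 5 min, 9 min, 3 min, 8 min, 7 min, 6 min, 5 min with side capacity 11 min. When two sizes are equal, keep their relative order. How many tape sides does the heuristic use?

Sorted descending: 9, 9, 8, 7, 6, 5, 5, 3, 2, 2.
  9 → side 1 (new)  [load 9/11]
  9 → side 2 (new)  [load 9/11]
  8 → side 3 (new)  [load 8/11]
  7 → side 4 (new)  [load 7/11]
  6 → side 5 (new)  [load 6/11]
  5 → side 5  [load 11/11]
  5 → side 6 (new)  [load 5/11]
  3 → side 3  [load 11/11]
  2 → side 1  [load 11/11]
  2 → side 2  [load 11/11]
6 tape sides opened.

6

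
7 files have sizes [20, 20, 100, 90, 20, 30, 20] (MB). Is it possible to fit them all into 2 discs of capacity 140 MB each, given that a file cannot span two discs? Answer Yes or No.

Total = 300 MB; ⌈300/140⌉ = 3.
At least 3 discs are required, but only 2 are allowed.

No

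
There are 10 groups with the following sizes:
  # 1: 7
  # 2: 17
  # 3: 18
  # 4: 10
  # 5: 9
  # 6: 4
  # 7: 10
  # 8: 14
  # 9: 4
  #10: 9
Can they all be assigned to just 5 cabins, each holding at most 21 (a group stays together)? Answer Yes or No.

Total = 102; ⌈102/21⌉ = 5.
The bound of 5 does not rule out 5, but exhaustive search shows no assignment into 5 cabins of capacity 21 exists — the minimum is 6.

No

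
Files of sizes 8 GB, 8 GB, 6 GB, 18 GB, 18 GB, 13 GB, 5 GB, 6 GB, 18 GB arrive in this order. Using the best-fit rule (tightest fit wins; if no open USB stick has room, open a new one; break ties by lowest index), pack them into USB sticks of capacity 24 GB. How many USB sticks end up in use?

5

  8 → USB stick 1 (new)  [load 8/24]
  8 → USB stick 1  [load 16/24]
  6 → USB stick 1  [load 22/24]
  18 → USB stick 2 (new)  [load 18/24]
  18 → USB stick 3 (new)  [load 18/24]
  13 → USB stick 4 (new)  [load 13/24]
  5 → USB stick 2  [load 23/24]
  6 → USB stick 3  [load 24/24]
  18 → USB stick 5 (new)  [load 18/24]
5 USB sticks opened.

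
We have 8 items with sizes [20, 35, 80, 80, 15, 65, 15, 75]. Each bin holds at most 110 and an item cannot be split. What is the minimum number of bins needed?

Total = 80 + 80 + 75 + 65 + 35 + 20 + 15 + 15 = 385.
Lower bound: ⌈385/110⌉ = 4 bins.
A packing using 4 bins:
  bin 1: 80 + 20 = 100
  bin 2: 80 + 15 + 15 = 110
  bin 3: 75 + 35 = 110
  bin 4: 65 = 65
This matches the lower bound, so 4 is optimal.

4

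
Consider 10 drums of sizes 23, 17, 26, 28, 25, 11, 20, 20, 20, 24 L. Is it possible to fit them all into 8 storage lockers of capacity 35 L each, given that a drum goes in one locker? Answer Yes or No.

No

Total = 214 L; ⌈214/35⌉ = 7.
8 drums each exceed half the capacity and cannot share a locker, forcing at least 8 storage lockers.
The bound of 8 does not rule out 8, but exhaustive search shows no assignment into 8 storage lockers of capacity 35 L exists — the minimum is 9.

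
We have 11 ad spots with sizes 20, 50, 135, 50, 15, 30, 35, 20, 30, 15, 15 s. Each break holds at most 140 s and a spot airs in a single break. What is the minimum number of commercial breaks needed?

Total = 135 + 50 + 50 + 35 + 30 + 30 + 20 + 20 + 15 + 15 + 15 = 415 s.
Lower bound: ⌈415/140⌉ = 3 commercial breaks.
A packing using 3 commercial breaks:
  break 1: 135 = 135
  break 2: 50 + 50 + 20 + 20 = 140
  break 3: 35 + 30 + 30 + 15 + 15 + 15 = 140
This matches the lower bound, so 3 is optimal.

3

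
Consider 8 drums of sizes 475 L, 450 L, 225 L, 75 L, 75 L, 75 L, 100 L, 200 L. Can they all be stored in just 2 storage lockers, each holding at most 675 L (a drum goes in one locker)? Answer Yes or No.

No

Total = 1675 L; ⌈1675/675⌉ = 3.
At least 3 storage lockers are required, but only 2 are allowed.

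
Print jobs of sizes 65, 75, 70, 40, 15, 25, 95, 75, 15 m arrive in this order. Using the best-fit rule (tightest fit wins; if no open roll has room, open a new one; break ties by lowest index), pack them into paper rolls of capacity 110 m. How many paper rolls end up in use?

5

  65 → roll 1 (new)  [load 65/110]
  75 → roll 2 (new)  [load 75/110]
  70 → roll 3 (new)  [load 70/110]
  40 → roll 3  [load 110/110]
  15 → roll 2  [load 90/110]
  25 → roll 1  [load 90/110]
  95 → roll 4 (new)  [load 95/110]
  75 → roll 5 (new)  [load 75/110]
  15 → roll 4  [load 110/110]
5 paper rolls opened.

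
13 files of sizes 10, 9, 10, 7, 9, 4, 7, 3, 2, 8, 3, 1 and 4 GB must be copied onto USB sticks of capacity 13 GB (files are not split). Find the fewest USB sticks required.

Total = 10 + 10 + 9 + 9 + 8 + 7 + 7 + 4 + 4 + 3 + 3 + 2 + 1 = 77 GB.
Lower bound: ⌈77/13⌉ = 6 USB sticks.
Also, 7 files each exceed 13/2 GB, and no two of those can share a USB stick, so at least 7 USB sticks are needed.
A packing using 7 USB sticks:
  USB stick 1: 10 + 3 = 13
  USB stick 2: 10 + 3 = 13
  USB stick 3: 9 + 4 = 13
  USB stick 4: 9 + 4 = 13
  USB stick 5: 8 + 2 + 1 = 11
  USB stick 6: 7 = 7
  USB stick 7: 7 = 7
This matches the lower bound, so 7 is optimal.

7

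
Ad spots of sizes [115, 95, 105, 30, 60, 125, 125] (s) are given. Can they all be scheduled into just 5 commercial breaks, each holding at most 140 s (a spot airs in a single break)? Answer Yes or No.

No

Total = 655 s; ⌈655/140⌉ = 5.
The bound of 5 does not rule out 5, but exhaustive search shows no assignment into 5 commercial breaks of capacity 140 s exists — the minimum is 6.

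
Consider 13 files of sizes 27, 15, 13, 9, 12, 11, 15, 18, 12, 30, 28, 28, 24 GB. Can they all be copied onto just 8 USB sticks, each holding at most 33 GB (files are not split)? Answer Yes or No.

No

Total = 242 GB; ⌈242/33⌉ = 8.
The bound of 8 does not rule out 8, but exhaustive search shows no assignment into 8 USB sticks of capacity 33 GB exists — the minimum is 9.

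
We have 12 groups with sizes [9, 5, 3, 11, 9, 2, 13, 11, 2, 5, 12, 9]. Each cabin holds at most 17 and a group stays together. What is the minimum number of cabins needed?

7

Total = 13 + 12 + 11 + 11 + 9 + 9 + 9 + 5 + 5 + 3 + 2 + 2 = 91.
Lower bound: ⌈91/17⌉ = 6 cabins.
Also, 7 groups each exceed 17/2, and no two of those can share a cabin, so at least 7 cabins are needed.
A packing using 7 cabins:
  cabin 1: 13 + 3 = 16
  cabin 2: 12 + 5 = 17
  cabin 3: 11 + 5 = 16
  cabin 4: 11 + 2 + 2 = 15
  cabin 5: 9 = 9
  cabin 6: 9 = 9
  cabin 7: 9 = 9
This matches the lower bound, so 7 is optimal.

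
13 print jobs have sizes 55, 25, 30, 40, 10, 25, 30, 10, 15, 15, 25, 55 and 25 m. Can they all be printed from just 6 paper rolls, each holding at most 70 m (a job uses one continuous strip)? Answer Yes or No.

A valid assignment using 6 paper rolls:
  roll 1: 55 + 15 = 70
  roll 2: 55 + 15 = 70
  roll 3: 40 + 30 = 70
  roll 4: 30 + 25 + 10 = 65
  roll 5: 25 + 25 + 10 = 60
  roll 6: 25 = 25
Every load is within 70 m, so 6 paper rolls suffice.

Yes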